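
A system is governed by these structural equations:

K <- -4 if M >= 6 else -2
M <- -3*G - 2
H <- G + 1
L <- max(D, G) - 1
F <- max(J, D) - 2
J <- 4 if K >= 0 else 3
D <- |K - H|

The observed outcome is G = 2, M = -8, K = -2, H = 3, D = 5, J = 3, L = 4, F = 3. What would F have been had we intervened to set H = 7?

do(H=7) replaces the equation H <- G + 1 with the constant H = 7.
M = -3*G - 2  [with G=2]  = -8
K = -4 if M >= 6 else -2  [with M=-8]  = -2
D = |K - H|  [with K=-2, H=7]  = 9
J = 4 if K >= 0 else 3  [with K=-2]  = 3
F = max(J, D) - 2  [with J=3, D=9]  = 7

7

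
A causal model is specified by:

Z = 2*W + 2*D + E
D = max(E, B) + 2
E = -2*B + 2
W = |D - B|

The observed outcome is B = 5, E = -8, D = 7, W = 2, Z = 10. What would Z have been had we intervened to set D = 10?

22

do(D=10) replaces the equation D = max(E, B) + 2 with the constant D = 10.
E = -2*B + 2  [with B=5]  = -8
W = |D - B|  [with D=10, B=5]  = 5
Z = 2*W + 2*D + E  [with W=5, D=10, E=-8]  = 22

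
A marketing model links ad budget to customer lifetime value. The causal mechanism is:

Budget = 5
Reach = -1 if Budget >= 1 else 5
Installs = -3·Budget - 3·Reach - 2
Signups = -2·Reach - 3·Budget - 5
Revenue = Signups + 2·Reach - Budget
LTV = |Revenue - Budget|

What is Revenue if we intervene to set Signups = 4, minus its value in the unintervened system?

22

Intervening sets Signups = 4 and removes its equation (Signups = -2·Reach - 3·Budget - 5).
Reach = -1 if Budget >= 1 else 5  [with Budget=5]  = -1
Revenue = Signups + 2·Reach - Budget  [with Signups=4, Reach=-1, Budget=5]  = -3
Without intervention: Reach = -1 if Budget >= 1 else 5  [with Budget=5]  = -1; Signups = -2·Reach - 3·Budget - 5  [with Reach=-1, Budget=5]  = -18; Revenue = Signups + 2·Reach - Budget  [with Signups=-18, Reach=-1, Budget=5]  = -25.
Change = -3 − (-25) = 22.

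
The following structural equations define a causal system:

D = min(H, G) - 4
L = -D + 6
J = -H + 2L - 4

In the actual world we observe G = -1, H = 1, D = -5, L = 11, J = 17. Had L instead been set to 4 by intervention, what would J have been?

Intervening sets L = 4 and removes its equation (L = -D + 6).
J = -H + 2L - 4  [with H=1, L=4]  = 3

3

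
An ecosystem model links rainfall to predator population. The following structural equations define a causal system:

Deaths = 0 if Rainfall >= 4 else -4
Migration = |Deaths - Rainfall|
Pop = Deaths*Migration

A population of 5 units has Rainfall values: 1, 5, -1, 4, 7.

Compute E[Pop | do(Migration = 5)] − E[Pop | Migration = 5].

The intervention sets Migration=5 in all 5 units regardless of Rainfall. Recomputing Pop per unit gives -20, 0, -20, 0, 0; average -8.
Conditioning on Migration=5 selects the 2 unit(s) with Rainfall ∈ {1, 5}. Their Pop values: -20, 0. Mean = -10.
Difference = -8 − (-10) = 2.

2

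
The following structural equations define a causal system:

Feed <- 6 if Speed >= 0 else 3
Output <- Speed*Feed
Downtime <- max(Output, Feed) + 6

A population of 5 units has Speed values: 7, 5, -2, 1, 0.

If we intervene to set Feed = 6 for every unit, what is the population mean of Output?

13.2

Every unit gets Feed=6 under the intervention. Output values become 42, 30, -12, 6, 0; E[Output|do(Feed=6)] = 13.2.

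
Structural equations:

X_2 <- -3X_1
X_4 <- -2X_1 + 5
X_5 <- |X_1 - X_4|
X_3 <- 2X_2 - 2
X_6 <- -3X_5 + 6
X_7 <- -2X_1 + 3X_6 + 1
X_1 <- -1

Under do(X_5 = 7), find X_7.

-42

Under do(X_5=7), the mechanism X_5 <- |X_1 - X_4| is discarded; X_5 is fixed at 7.
X_6 = -3X_5 + 6  [with X_5=7]  = -15
X_7 = -2X_1 + 3X_6 + 1  [with X_1=-1, X_6=-15]  = -42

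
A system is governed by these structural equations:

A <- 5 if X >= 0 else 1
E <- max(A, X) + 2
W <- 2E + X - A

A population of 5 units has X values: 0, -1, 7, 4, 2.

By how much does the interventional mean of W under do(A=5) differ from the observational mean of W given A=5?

The intervention sets A=5 in all 5 units regardless of X. Recomputing W per unit gives 9, 8, 20, 13, 11; average 12.2.
Observing A=5 restricts to units where A's equation naturally yields 5: X ∈ {0, 7, 4, 2}. In that subpopulation W = 9, 20, 13, 11, mean 13.25.
Difference = 12.2 − 13.25 = -1.05.

-1.05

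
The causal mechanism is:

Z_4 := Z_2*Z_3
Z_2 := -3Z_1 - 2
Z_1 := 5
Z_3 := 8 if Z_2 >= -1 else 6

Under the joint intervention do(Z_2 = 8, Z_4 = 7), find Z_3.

8

The joint intervention fixes Z_2 = 8, Z_4 = 7, removing each variable's own equation.
Z_3 = 8 if Z_2 >= -1 else 6  [with Z_2=8]  = 8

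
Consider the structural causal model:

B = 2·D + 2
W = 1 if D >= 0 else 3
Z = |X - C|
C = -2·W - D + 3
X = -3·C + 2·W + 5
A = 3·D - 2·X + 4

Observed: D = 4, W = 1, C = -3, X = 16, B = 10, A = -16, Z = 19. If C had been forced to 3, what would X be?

-2

The intervention breaks the incoming arrows to C: C = -2·W - D + 3 no longer applies, and C = 3.
W = 1 if D >= 0 else 3  [with D=4]  = 1
X = -3·C + 2·W + 5  [with C=3, W=1]  = -2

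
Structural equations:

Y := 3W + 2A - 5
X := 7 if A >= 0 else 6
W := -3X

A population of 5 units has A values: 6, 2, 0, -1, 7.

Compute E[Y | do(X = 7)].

-62.4

The intervention sets X=7 in all 5 units regardless of A. Recomputing Y per unit gives -56, -64, -68, -70, -54; average -62.4.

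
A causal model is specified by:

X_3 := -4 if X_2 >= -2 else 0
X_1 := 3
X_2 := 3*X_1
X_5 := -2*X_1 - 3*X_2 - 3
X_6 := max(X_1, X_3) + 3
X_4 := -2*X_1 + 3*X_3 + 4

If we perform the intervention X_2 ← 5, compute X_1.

Under do(X_2=5), the mechanism X_2 := 3*X_1 is discarded; X_2 is fixed at 5.
X_1 is not downstream of the intervention, so its value is determined by the original equations.

3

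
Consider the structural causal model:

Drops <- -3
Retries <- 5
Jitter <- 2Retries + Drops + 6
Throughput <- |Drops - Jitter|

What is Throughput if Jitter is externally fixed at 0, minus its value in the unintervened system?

The intervention breaks the incoming arrows to Jitter: Jitter <- 2Retries + Drops + 6 no longer applies, and Jitter = 0.
Throughput = |Drops - Jitter|  [with Drops=-3, Jitter=0]  = 3
Without intervention: Jitter = 2Retries + Drops + 6  [with Retries=5, Drops=-3]  = 13; Throughput = |Drops - Jitter|  [with Drops=-3, Jitter=13]  = 16.
Change = 3 − 16 = -13.

-13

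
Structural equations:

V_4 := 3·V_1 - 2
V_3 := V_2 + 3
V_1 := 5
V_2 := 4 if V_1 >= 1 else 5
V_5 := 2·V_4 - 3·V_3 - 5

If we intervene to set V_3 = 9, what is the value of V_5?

-6

do(V_3=9) replaces the equation V_3 := V_2 + 3 with the constant V_3 = 9.
V_4 = 3·V_1 - 2  [with V_1=5]  = 13
V_5 = 2·V_4 - 3·V_3 - 5  [with V_4=13, V_3=9]  = -6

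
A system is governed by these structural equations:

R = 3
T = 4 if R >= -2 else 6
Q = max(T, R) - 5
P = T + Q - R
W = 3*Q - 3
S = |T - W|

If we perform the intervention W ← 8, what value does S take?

4

The intervention breaks the incoming arrows to W: W = 3*Q - 3 no longer applies, and W = 8.
T = 4 if R >= -2 else 6  [with R=3]  = 4
S = |T - W|  [with T=4, W=8]  = 4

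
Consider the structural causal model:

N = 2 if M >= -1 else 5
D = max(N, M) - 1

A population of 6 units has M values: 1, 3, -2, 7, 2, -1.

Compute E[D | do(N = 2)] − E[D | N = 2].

-0.2

do(N=2) breaks N's dependence on M. With N=2 fixed, D across the units is 1, 2, 1, 6, 1, 1, mean 2.
Conditioning on N=2 selects the 5 unit(s) with M ∈ {1, 3, 7, 2, -1}. Their D values: 1, 2, 6, 1, 1. Mean = 2.2.
Difference = 2 − 2.2 = -0.2.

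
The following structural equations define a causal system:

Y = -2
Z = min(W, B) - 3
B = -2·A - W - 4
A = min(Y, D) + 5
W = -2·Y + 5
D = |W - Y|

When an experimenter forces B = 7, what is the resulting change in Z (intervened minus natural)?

The intervention breaks the incoming arrows to B: B = -2·A - W - 4 no longer applies, and B = 7.
W = -2·Y + 5  [with Y=-2]  = 9
Z = min(W, B) - 3  [with W=9, B=7]  = 4
Without intervention: W = -2·Y + 5  [with Y=-2]  = 9; D = |W - Y|  [with W=9, Y=-2]  = 11; A = min(Y, D) + 5  [with Y=-2, D=11]  = 3; B = -2·A - W - 4  [with A=3, W=9]  = -19; Z = min(W, B) - 3  [with W=9, B=-19]  = -22.
Change = 4 − (-22) = 26.

26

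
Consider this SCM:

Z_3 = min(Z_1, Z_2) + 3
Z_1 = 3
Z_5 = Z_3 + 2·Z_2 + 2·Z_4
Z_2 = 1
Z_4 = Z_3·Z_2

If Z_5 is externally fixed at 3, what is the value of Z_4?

The intervention breaks the incoming arrows to Z_5: Z_5 = Z_3 + 2·Z_2 + 2·Z_4 no longer applies, and Z_5 = 3.
Since Z_4 is not a descendant of the intervened variable, it is unaffected.
Z_3 = min(Z_1, Z_2) + 3  [with Z_1=3, Z_2=1]  = 4
Z_4 = Z_3·Z_2  [with Z_3=4, Z_2=1]  = 4

4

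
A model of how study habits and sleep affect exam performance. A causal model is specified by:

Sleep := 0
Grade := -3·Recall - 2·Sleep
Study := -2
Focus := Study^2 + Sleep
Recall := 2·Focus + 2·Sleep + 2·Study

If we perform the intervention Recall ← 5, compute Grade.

-15

Intervening sets Recall = 5 and removes its equation (Recall := 2·Focus + 2·Sleep + 2·Study).
Grade = -3·Recall - 2·Sleep  [with Recall=5, Sleep=0]  = -15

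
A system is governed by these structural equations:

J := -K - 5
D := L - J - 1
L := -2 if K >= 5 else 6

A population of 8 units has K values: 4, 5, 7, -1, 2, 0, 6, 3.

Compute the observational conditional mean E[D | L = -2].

E[D|L=-2] averages over only the 3 units with L=-2 (K = 5, 7, 6): D = 7, 9, 8, mean 8.

8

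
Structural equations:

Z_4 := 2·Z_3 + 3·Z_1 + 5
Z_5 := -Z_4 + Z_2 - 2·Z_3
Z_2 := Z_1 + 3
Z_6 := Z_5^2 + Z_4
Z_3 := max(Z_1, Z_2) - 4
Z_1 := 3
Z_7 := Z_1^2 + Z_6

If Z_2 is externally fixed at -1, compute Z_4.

12

Under do(Z_2=-1), the mechanism Z_2 := Z_1 + 3 is discarded; Z_2 is fixed at -1.
Z_3 = max(Z_1, Z_2) - 4  [with Z_1=3, Z_2=-1]  = -1
Z_4 = 2·Z_3 + 3·Z_1 + 5  [with Z_3=-1, Z_1=3]  = 12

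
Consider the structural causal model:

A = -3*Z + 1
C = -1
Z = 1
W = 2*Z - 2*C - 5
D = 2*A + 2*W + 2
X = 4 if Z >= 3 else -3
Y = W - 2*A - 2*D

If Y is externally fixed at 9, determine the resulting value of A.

do(Y=9) replaces the equation Y = W - 2*A - 2*D with the constant Y = 9.
No directed path runs from Y to A, so A keeps its natural value.
A = -3*Z + 1  [with Z=1]  = -2

-2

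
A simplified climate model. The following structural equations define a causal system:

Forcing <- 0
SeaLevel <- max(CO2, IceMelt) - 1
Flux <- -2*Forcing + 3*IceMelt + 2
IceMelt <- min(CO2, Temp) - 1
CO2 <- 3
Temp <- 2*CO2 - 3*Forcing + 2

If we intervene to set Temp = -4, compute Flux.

The intervention breaks the incoming arrows to Temp: Temp <- 2*CO2 - 3*Forcing + 2 no longer applies, and Temp = -4.
IceMelt = min(CO2, Temp) - 1  [with CO2=3, Temp=-4]  = -5
Flux = -2*Forcing + 3*IceMelt + 2  [with Forcing=0, IceMelt=-5]  = -13

-13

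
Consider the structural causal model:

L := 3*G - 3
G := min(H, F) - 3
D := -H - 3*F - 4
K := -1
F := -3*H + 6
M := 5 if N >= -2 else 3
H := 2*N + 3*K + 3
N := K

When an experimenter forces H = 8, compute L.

The intervention breaks the incoming arrows to H: H := 2*N + 3*K + 3 no longer applies, and H = 8.
F = -3*H + 6  [with H=8]  = -18
G = min(H, F) - 3  [with H=8, F=-18]  = -21
L = 3*G - 3  [with G=-21]  = -66

-66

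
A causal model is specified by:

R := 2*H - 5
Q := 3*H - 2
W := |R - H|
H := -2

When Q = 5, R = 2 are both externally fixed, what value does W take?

4

Setting Q = 5, R = 2 by intervention discards those variables' equations.
W = |R - H|  [with R=2, H=-2]  = 4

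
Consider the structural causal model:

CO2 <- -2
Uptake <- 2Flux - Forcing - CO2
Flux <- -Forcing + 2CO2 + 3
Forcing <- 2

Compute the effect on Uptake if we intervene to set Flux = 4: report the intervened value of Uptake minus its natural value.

14

The intervention breaks the incoming arrows to Flux: Flux <- -Forcing + 2CO2 + 3 no longer applies, and Flux = 4.
Uptake = 2Flux - Forcing - CO2  [with Flux=4, Forcing=2, CO2=-2]  = 8
Without intervention: Flux = -Forcing + 2CO2 + 3  [with Forcing=2, CO2=-2]  = -3; Uptake = 2Flux - Forcing - CO2  [with Flux=-3, Forcing=2, CO2=-2]  = -6.
Change = 8 − (-6) = 14.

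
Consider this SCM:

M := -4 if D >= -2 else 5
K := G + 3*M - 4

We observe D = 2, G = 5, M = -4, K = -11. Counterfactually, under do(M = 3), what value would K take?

10

The intervention breaks the incoming arrows to M: M := -4 if D >= -2 else 5 no longer applies, and M = 3.
K = G + 3*M - 4  [with G=5, M=3]  = 10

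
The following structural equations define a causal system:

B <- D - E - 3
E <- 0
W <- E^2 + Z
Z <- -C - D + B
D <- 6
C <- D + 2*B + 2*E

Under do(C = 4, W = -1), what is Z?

-7

Setting C = 4, W = -1 by intervention discards those variables' equations.
B = D - E - 3  [with D=6, E=0]  = 3
Z = -C - D + B  [with C=4, D=6, B=3]  = -7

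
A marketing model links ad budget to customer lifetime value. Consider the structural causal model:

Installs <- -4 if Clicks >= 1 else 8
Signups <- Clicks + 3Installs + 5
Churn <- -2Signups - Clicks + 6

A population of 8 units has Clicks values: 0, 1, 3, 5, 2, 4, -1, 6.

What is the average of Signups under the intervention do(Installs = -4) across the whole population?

do(Installs=-4) breaks Installs's dependence on Clicks. With Installs=-4 fixed, Signups across the units is -7, -6, -4, -2, -5, -3, -8, -1, mean -4.5.

-4.5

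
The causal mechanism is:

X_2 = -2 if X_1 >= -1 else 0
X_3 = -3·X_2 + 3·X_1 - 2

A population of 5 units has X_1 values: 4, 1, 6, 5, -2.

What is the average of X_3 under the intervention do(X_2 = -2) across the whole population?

Every unit gets X_2=-2 under the intervention. X_3 values become 16, 7, 22, 19, -2; E[X_3|do(X_2=-2)] = 12.4.

12.4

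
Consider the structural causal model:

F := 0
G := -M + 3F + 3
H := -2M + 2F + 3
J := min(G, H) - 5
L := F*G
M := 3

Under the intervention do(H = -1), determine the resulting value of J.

Under do(H=-1), the mechanism H := -2M + 2F + 3 is discarded; H is fixed at -1.
G = -M + 3F + 3  [with M=3, F=0]  = 0
J = min(G, H) - 5  [with G=0, H=-1]  = -6

-6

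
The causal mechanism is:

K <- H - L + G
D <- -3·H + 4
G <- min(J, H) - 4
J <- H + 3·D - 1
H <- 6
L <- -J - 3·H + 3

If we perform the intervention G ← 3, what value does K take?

The intervention breaks the incoming arrows to G: G <- min(J, H) - 4 no longer applies, and G = 3.
D = -3·H + 4  [with H=6]  = -14
J = H + 3·D - 1  [with H=6, D=-14]  = -37
L = -J - 3·H + 3  [with J=-37, H=6]  = 22
K = H - L + G  [with H=6, L=22, G=3]  = -13

-13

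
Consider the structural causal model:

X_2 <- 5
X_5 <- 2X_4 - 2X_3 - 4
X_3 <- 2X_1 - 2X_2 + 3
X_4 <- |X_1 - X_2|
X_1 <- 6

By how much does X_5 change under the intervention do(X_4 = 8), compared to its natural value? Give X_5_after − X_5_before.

14

Intervening sets X_4 = 8 and removes its equation (X_4 <- |X_1 - X_2|).
X_3 = 2X_1 - 2X_2 + 3  [with X_1=6, X_2=5]  = 5
X_5 = 2X_4 - 2X_3 - 4  [with X_4=8, X_3=5]  = 2
Without intervention: X_3 = 2X_1 - 2X_2 + 3  [with X_1=6, X_2=5]  = 5; X_4 = |X_1 - X_2|  [with X_1=6, X_2=5]  = 1; X_5 = 2X_4 - 2X_3 - 4  [with X_4=1, X_3=5]  = -12.
Change = 2 − (-12) = 14.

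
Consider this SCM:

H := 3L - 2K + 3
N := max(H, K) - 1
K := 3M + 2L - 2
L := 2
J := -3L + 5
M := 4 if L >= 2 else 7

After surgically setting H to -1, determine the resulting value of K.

14

Under do(H=-1), the mechanism H := 3L - 2K + 3 is discarded; H is fixed at -1.
Since K is not a descendant of the intervened variable, it is unaffected.
M = 4 if L >= 2 else 7  [with L=2]  = 4
K = 3M + 2L - 2  [with M=4, L=2]  = 14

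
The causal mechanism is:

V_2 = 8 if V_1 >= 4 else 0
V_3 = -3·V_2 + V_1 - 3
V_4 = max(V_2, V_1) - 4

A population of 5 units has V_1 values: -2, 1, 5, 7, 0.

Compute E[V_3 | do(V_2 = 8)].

Under do(V_2=8), V_2's equation is replaced by V_2=8 for every unit. Per-unit V_3: -29, -26, -22, -20, -27. Mean = -24.8.

-24.8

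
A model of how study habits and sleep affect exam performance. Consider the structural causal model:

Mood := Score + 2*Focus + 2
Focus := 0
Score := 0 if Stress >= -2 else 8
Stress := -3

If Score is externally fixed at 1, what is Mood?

The intervention breaks the incoming arrows to Score: Score := 0 if Stress >= -2 else 8 no longer applies, and Score = 1.
Mood = Score + 2*Focus + 2  [with Score=1, Focus=0]  = 3

3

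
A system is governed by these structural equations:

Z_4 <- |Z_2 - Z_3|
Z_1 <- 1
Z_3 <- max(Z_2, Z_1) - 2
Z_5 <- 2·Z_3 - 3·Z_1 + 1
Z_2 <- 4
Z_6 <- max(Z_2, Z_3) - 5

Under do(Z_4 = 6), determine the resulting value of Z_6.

Under do(Z_4=6), the mechanism Z_4 <- |Z_2 - Z_3| is discarded; Z_4 is fixed at 6.
Since Z_6 is not a descendant of the intervened variable, it is unaffected.
Z_3 = max(Z_2, Z_1) - 2  [with Z_2=4, Z_1=1]  = 2
Z_6 = max(Z_2, Z_3) - 5  [with Z_2=4, Z_3=2]  = -1

-1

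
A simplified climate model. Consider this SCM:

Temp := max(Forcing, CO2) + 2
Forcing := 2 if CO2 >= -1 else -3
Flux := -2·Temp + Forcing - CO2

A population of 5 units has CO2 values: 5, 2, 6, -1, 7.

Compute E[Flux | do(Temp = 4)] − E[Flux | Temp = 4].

-3.3

Every unit gets Temp=4 under the intervention. Flux values become -11, -8, -12, -5, -13; E[Flux|do(Temp=4)] = -9.8.
E[Flux|Temp=4] averages over only the 2 units with Temp=4 (CO2 = 2, -1): Flux = -8, -5, mean -6.5.
Difference = -9.8 − (-6.5) = -3.3.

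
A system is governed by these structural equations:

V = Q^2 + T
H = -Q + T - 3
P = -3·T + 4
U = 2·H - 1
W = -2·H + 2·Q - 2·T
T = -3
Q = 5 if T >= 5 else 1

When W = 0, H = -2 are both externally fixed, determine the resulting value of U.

-5

The joint intervention fixes W = 0, H = -2, removing each variable's own equation.
U = 2·H - 1  [with H=-2]  = -5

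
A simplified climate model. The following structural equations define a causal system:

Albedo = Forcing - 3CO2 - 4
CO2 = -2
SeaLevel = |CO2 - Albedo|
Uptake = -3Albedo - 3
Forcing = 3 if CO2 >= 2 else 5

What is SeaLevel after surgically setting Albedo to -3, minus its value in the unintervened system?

-8

The intervention breaks the incoming arrows to Albedo: Albedo = Forcing - 3CO2 - 4 no longer applies, and Albedo = -3.
SeaLevel = |CO2 - Albedo|  [with CO2=-2, Albedo=-3]  = 1
Without intervention: Forcing = 3 if CO2 >= 2 else 5  [with CO2=-2]  = 5; Albedo = Forcing - 3CO2 - 4  [with Forcing=5, CO2=-2]  = 7; SeaLevel = |CO2 - Albedo|  [with CO2=-2, Albedo=7]  = 9.
Change = 1 − 9 = -8.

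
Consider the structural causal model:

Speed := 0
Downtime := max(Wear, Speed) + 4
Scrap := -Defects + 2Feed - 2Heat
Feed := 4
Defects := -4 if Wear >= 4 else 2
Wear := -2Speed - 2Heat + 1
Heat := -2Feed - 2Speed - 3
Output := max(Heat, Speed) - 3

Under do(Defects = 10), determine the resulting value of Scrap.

The intervention breaks the incoming arrows to Defects: Defects := -4 if Wear >= 4 else 2 no longer applies, and Defects = 10.
Heat = -2Feed - 2Speed - 3  [with Feed=4, Speed=0]  = -11
Scrap = -Defects + 2Feed - 2Heat  [with Defects=10, Feed=4, Heat=-11]  = 20

20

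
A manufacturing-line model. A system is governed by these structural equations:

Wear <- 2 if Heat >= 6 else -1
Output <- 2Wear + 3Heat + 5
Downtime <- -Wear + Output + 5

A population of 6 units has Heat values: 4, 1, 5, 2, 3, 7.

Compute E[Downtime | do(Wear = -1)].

20

Every unit gets Wear=-1 under the intervention. Downtime values become 21, 12, 24, 15, 18, 30; E[Downtime|do(Wear=-1)] = 20.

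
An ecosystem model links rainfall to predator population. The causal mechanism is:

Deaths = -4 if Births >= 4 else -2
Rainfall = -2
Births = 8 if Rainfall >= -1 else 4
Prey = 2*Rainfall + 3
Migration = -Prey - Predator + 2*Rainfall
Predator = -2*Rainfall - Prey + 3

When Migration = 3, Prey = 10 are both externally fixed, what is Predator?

-3

The joint intervention fixes Migration = 3, Prey = 10, removing each variable's own equation.
Predator = -2*Rainfall - Prey + 3  [with Rainfall=-2, Prey=10]  = -3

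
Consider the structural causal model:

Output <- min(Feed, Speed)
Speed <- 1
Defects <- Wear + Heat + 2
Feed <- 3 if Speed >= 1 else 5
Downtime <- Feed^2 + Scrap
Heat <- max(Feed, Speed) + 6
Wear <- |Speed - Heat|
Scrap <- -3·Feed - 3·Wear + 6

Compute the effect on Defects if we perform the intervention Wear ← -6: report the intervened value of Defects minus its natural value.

Intervening sets Wear = -6 and removes its equation (Wear <- |Speed - Heat|).
Feed = 3 if Speed >= 1 else 5  [with Speed=1]  = 3
Heat = max(Feed, Speed) + 6  [with Feed=3, Speed=1]  = 9
Defects = Wear + Heat + 2  [with Wear=-6, Heat=9]  = 5
Without intervention: Feed = 3 if Speed >= 1 else 5  [with Speed=1]  = 3; Heat = max(Feed, Speed) + 6  [with Feed=3, Speed=1]  = 9; Wear = |Speed - Heat|  [with Speed=1, Heat=9]  = 8; Defects = Wear + Heat + 2  [with Wear=8, Heat=9]  = 19.
Change = 5 − 19 = -14.

-14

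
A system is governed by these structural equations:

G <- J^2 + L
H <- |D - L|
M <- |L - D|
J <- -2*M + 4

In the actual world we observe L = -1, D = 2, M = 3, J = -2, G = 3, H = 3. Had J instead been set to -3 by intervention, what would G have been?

8

Intervening sets J = -3 and removes its equation (J <- -2*M + 4).
G = J^2 + L  [with J=-3, L=-1]  = 8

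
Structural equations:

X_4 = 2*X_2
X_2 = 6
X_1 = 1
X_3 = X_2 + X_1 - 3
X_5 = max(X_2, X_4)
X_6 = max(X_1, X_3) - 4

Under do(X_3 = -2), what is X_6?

The intervention breaks the incoming arrows to X_3: X_3 = X_2 + X_1 - 3 no longer applies, and X_3 = -2.
X_6 = max(X_1, X_3) - 4  [with X_1=1, X_3=-2]  = -3

-3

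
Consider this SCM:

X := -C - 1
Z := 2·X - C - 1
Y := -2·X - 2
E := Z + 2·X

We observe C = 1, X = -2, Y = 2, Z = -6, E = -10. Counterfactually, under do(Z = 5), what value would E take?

Intervening sets Z = 5 and removes its equation (Z := 2·X - C - 1).
X = -C - 1  [with C=1]  = -2
E = Z + 2·X  [with Z=5, X=-2]  = 1

1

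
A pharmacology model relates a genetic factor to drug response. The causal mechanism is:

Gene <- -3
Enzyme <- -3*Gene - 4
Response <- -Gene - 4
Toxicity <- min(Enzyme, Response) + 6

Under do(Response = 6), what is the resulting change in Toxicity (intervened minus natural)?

6

The intervention breaks the incoming arrows to Response: Response <- -Gene - 4 no longer applies, and Response = 6.
Enzyme = -3*Gene - 4  [with Gene=-3]  = 5
Toxicity = min(Enzyme, Response) + 6  [with Enzyme=5, Response=6]  = 11
Without intervention: Enzyme = -3*Gene - 4  [with Gene=-3]  = 5; Response = -Gene - 4  [with Gene=-3]  = -1; Toxicity = min(Enzyme, Response) + 6  [with Enzyme=5, Response=-1]  = 5.
Change = 11 − 5 = 6.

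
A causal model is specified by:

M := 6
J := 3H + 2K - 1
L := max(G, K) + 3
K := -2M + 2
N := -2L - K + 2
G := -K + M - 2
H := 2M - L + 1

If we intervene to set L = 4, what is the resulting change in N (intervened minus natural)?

26

Intervening sets L = 4 and removes its equation (L := max(G, K) + 3).
K = -2M + 2  [with M=6]  = -10
N = -2L - K + 2  [with L=4, K=-10]  = 4
Without intervention: K = -2M + 2  [with M=6]  = -10; G = -K + M - 2  [with K=-10, M=6]  = 14; L = max(G, K) + 3  [with G=14, K=-10]  = 17; N = -2L - K + 2  [with L=17, K=-10]  = -22.
Change = 4 − (-22) = 26.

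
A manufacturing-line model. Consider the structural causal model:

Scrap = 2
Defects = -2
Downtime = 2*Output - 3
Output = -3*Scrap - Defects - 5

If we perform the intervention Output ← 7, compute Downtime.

The intervention breaks the incoming arrows to Output: Output = -3*Scrap - Defects - 5 no longer applies, and Output = 7.
Downtime = 2*Output - 3  [with Output=7]  = 11

11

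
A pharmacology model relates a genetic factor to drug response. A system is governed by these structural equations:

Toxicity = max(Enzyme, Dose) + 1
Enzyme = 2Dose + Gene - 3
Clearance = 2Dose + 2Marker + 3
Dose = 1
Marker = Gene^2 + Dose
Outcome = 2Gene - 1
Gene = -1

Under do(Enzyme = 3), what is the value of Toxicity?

do(Enzyme=3) replaces the equation Enzyme = 2Dose + Gene - 3 with the constant Enzyme = 3.
Toxicity = max(Enzyme, Dose) + 1  [with Enzyme=3, Dose=1]  = 4

4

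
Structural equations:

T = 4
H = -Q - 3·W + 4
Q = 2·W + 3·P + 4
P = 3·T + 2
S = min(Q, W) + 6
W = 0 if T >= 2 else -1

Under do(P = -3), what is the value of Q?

The intervention breaks the incoming arrows to P: P = 3·T + 2 no longer applies, and P = -3.
W = 0 if T >= 2 else -1  [with T=4]  = 0
Q = 2·W + 3·P + 4  [with W=0, P=-3]  = -5

-5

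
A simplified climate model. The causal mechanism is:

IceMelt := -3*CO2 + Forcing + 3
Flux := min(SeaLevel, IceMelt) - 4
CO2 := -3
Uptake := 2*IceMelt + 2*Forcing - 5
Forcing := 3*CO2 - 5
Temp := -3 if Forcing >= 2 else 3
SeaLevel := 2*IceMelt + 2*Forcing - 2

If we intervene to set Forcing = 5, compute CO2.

-3

Under do(Forcing=5), the mechanism Forcing := 3*CO2 - 5 is discarded; Forcing is fixed at 5.
CO2 is not downstream of the intervention, so its value is determined by the original equations.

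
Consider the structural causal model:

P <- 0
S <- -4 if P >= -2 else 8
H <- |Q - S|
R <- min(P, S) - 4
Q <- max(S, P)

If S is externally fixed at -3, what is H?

do(S=-3) replaces the equation S <- -4 if P >= -2 else 8 with the constant S = -3.
Q = max(S, P)  [with S=-3, P=0]  = 0
H = |Q - S|  [with Q=0, S=-3]  = 3

3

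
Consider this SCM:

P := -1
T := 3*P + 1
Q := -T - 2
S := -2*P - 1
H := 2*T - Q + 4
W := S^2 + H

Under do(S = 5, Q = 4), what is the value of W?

The joint intervention fixes S = 5, Q = 4, removing each variable's own equation.
T = 3*P + 1  [with P=-1]  = -2
H = 2*T - Q + 4  [with T=-2, Q=4]  = -4
W = S^2 + H  [with S=5, H=-4]  = 21

21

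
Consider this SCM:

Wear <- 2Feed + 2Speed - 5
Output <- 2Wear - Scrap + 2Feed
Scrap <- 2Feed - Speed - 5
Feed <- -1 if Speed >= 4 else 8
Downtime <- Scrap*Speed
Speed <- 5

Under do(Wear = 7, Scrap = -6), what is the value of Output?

18

Setting Wear = 7, Scrap = -6 by intervention discards those variables' equations.
Feed = -1 if Speed >= 4 else 8  [with Speed=5]  = -1
Output = 2Wear - Scrap + 2Feed  [with Wear=7, Scrap=-6, Feed=-1]  = 18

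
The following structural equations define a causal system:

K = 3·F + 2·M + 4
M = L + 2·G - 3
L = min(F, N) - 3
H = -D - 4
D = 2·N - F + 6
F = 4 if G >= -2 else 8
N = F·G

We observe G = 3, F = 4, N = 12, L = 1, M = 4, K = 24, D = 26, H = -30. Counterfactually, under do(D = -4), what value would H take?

0

do(D=-4) replaces the equation D = 2·N - F + 6 with the constant D = -4.
H = -D - 4  [with D=-4]  = 0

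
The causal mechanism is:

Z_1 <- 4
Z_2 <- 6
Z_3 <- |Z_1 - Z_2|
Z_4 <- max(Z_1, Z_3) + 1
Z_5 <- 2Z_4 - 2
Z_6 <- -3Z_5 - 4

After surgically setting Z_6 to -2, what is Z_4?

5

do(Z_6=-2) replaces the equation Z_6 <- -3Z_5 - 4 with the constant Z_6 = -2.
No directed path runs from Z_6 to Z_4, so Z_4 keeps its natural value.
Z_3 = |Z_1 - Z_2|  [with Z_1=4, Z_2=6]  = 2
Z_4 = max(Z_1, Z_3) + 1  [with Z_1=4, Z_3=2]  = 5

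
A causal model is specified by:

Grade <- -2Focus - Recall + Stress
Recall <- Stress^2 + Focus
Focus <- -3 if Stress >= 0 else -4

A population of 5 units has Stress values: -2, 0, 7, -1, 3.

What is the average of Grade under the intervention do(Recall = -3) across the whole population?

11.2

Every unit gets Recall=-3 under the intervention. Grade values become 9, 9, 16, 10, 12; E[Grade|do(Recall=-3)] = 11.2.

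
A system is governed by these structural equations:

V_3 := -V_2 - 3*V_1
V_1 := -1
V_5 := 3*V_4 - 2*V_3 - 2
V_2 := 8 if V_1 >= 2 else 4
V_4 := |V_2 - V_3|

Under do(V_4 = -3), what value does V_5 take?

Intervening sets V_4 = -3 and removes its equation (V_4 := |V_2 - V_3|).
V_2 = 8 if V_1 >= 2 else 4  [with V_1=-1]  = 4
V_3 = -V_2 - 3*V_1  [with V_2=4, V_1=-1]  = -1
V_5 = 3*V_4 - 2*V_3 - 2  [with V_4=-3, V_3=-1]  = -9

-9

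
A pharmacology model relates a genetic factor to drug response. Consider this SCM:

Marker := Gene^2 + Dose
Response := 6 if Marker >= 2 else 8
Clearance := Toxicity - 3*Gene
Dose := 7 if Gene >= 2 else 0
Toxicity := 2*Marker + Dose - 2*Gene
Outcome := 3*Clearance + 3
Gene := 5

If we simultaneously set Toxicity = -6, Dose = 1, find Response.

Setting Toxicity = -6, Dose = 1 by intervention discards those variables' equations.
Marker = Gene^2 + Dose  [with Gene=5, Dose=1]  = 26
Response = 6 if Marker >= 2 else 8  [with Marker=26]  = 6

6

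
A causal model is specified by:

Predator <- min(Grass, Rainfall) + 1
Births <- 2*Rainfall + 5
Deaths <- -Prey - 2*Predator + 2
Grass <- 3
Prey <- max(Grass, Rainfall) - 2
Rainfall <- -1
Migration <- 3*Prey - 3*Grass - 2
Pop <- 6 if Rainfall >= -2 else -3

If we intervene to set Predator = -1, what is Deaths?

Under do(Predator=-1), the mechanism Predator <- min(Grass, Rainfall) + 1 is discarded; Predator is fixed at -1.
Prey = max(Grass, Rainfall) - 2  [with Grass=3, Rainfall=-1]  = 1
Deaths = -Prey - 2*Predator + 2  [with Prey=1, Predator=-1]  = 3

3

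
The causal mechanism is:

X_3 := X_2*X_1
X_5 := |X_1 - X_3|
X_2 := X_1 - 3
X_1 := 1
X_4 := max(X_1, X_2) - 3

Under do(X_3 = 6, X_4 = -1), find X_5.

5

Setting X_3 = 6, X_4 = -1 by intervention discards those variables' equations.
X_5 = |X_1 - X_3|  [with X_1=1, X_3=6]  = 5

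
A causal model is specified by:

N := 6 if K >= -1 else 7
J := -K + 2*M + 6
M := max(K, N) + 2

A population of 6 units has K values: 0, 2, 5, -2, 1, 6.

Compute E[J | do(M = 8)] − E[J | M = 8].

0.8

Under do(M=8), M's equation is replaced by M=8 for every unit. Per-unit J: 22, 20, 17, 24, 21, 16. Mean = 20.
E[J|M=8] averages over only the 5 units with M=8 (K = 0, 2, 5, 1, 6): J = 22, 20, 17, 21, 16, mean 19.2.
Difference = 20 − 19.2 = 0.8.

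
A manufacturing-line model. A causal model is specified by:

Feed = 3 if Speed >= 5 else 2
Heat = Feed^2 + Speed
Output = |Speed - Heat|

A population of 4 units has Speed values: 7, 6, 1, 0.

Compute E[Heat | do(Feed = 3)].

12.5

Every unit gets Feed=3 under the intervention. Heat values become 16, 15, 10, 9; E[Heat|do(Feed=3)] = 12.5.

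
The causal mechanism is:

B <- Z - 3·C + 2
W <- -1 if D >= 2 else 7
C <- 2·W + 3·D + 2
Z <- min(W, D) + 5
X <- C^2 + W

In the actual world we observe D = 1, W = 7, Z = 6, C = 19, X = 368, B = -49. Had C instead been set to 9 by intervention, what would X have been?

88

Intervening sets C = 9 and removes its equation (C <- 2·W + 3·D + 2).
W = -1 if D >= 2 else 7  [with D=1]  = 7
X = C^2 + W  [with C=9, W=7]  = 88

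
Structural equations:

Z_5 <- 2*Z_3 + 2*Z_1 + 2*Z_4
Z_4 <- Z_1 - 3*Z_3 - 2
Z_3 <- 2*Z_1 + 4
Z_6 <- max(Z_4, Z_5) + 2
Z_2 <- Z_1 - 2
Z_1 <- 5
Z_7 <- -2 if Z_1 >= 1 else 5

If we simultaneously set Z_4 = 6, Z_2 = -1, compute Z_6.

The joint intervention fixes Z_4 = 6, Z_2 = -1, removing each variable's own equation.
Z_3 = 2*Z_1 + 4  [with Z_1=5]  = 14
Z_5 = 2*Z_3 + 2*Z_1 + 2*Z_4  [with Z_3=14, Z_1=5, Z_4=6]  = 50
Z_6 = max(Z_4, Z_5) + 2  [with Z_4=6, Z_5=50]  = 52

52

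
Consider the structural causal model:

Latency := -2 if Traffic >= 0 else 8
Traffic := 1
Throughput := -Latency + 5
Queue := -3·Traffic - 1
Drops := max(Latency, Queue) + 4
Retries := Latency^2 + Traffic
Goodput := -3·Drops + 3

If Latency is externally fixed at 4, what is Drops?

Under do(Latency=4), the mechanism Latency := -2 if Traffic >= 0 else 8 is discarded; Latency is fixed at 4.
Queue = -3·Traffic - 1  [with Traffic=1]  = -4
Drops = max(Latency, Queue) + 4  [with Latency=4, Queue=-4]  = 8

8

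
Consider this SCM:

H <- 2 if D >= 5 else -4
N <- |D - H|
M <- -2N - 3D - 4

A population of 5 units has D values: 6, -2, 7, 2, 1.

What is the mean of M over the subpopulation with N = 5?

Conditioning on N=5 selects the 2 unit(s) with D ∈ {7, 1}. Their M values: -35, -17. Mean = -26.

-26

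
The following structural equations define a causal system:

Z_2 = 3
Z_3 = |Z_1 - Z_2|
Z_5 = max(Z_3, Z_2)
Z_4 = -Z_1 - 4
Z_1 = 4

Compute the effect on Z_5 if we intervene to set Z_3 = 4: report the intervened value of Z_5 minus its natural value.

1

do(Z_3=4) replaces the equation Z_3 = |Z_1 - Z_2| with the constant Z_3 = 4.
Z_5 = max(Z_3, Z_2)  [with Z_3=4, Z_2=3]  = 4
Without intervention: Z_3 = |Z_1 - Z_2|  [with Z_1=4, Z_2=3]  = 1; Z_5 = max(Z_3, Z_2)  [with Z_3=1, Z_2=3]  = 3.
Change = 4 − 3 = 1.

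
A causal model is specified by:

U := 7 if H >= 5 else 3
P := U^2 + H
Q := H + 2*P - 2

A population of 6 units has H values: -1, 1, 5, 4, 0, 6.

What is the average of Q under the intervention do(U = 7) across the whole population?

103.5

Under do(U=7), U's equation is replaced by U=7 for every unit. Per-unit Q: 93, 99, 111, 108, 96, 114. Mean = 103.5.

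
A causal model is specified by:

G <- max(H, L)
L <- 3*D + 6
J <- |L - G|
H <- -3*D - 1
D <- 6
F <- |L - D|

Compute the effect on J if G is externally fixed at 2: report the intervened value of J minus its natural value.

22

Under do(G=2), the mechanism G <- max(H, L) is discarded; G is fixed at 2.
L = 3*D + 6  [with D=6]  = 24
J = |L - G|  [with L=24, G=2]  = 22
Without intervention: H = -3*D - 1  [with D=6]  = -19; L = 3*D + 6  [with D=6]  = 24; G = max(H, L)  [with H=-19, L=24]  = 24; J = |L - G|  [with L=24, G=24]  = 0.
Change = 22 − 0 = 22.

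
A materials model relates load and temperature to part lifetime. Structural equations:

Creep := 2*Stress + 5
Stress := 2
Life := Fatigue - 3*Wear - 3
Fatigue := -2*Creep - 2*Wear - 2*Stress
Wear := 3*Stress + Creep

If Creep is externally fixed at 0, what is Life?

-37

do(Creep=0) replaces the equation Creep := 2*Stress + 5 with the constant Creep = 0.
Wear = 3*Stress + Creep  [with Stress=2, Creep=0]  = 6
Fatigue = -2*Creep - 2*Wear - 2*Stress  [with Creep=0, Wear=6, Stress=2]  = -16
Life = Fatigue - 3*Wear - 3  [with Fatigue=-16, Wear=6]  = -37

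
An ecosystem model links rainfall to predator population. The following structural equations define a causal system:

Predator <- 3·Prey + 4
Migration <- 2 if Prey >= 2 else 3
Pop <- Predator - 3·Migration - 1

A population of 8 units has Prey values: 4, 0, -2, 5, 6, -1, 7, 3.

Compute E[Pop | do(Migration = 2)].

5.25

do(Migration=2) breaks Migration's dependence on Prey. With Migration=2 fixed, Pop across the units is 9, -3, -9, 12, 15, -6, 18, 6, mean 5.25.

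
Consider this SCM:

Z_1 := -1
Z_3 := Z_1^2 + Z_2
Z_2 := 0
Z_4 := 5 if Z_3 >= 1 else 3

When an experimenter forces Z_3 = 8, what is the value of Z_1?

Under do(Z_3=8), the mechanism Z_3 := Z_1^2 + Z_2 is discarded; Z_3 is fixed at 8.
Z_1 is not downstream of the intervention, so its value is determined by the original equations.

-1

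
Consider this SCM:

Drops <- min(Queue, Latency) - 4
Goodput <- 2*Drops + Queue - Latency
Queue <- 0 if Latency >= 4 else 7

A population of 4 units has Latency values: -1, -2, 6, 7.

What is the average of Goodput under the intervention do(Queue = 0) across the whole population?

-12

Under do(Queue=0), Queue's equation is replaced by Queue=0 for every unit. Per-unit Goodput: -9, -10, -14, -15. Mean = -12.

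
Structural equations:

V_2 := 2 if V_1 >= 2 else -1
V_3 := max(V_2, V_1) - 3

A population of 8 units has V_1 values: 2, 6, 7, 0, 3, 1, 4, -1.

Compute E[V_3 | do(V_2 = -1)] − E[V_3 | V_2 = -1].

2.75

The intervention sets V_2=-1 in all 8 units regardless of V_1. Recomputing V_3 per unit gives -1, 3, 4, -3, 0, -2, 1, -4; average -0.25.
E[V_3|V_2=-1] averages over only the 3 units with V_2=-1 (V_1 = 0, 1, -1): V_3 = -3, -2, -4, mean -3.
Difference = -0.25 − (-3) = 2.75.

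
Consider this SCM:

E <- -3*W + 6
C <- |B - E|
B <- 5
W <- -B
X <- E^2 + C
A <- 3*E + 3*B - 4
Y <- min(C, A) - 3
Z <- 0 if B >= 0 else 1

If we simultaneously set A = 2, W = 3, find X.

The joint intervention fixes A = 2, W = 3, removing each variable's own equation.
E = -3*W + 6  [with W=3]  = -3
C = |B - E|  [with B=5, E=-3]  = 8
X = E^2 + C  [with E=-3, C=8]  = 17

17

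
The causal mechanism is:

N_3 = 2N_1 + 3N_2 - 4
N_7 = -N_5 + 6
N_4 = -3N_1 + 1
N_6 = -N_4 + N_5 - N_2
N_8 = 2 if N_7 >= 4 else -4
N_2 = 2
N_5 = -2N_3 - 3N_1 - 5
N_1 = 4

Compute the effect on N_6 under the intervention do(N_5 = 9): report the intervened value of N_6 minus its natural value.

46

The intervention breaks the incoming arrows to N_5: N_5 = -2N_3 - 3N_1 - 5 no longer applies, and N_5 = 9.
N_4 = -3N_1 + 1  [with N_1=4]  = -11
N_6 = -N_4 + N_5 - N_2  [with N_4=-11, N_5=9, N_2=2]  = 18
Without intervention: N_3 = 2N_1 + 3N_2 - 4  [with N_1=4, N_2=2]  = 10; N_4 = -3N_1 + 1  [with N_1=4]  = -11; N_5 = -2N_3 - 3N_1 - 5  [with N_3=10, N_1=4]  = -37; N_6 = -N_4 + N_5 - N_2  [with N_4=-11, N_5=-37, N_2=2]  = -28.
Change = 18 − (-28) = 46.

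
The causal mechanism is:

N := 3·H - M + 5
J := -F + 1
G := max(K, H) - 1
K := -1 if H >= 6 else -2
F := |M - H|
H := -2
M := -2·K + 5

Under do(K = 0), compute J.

Under do(K=0), the mechanism K := -1 if H >= 6 else -2 is discarded; K is fixed at 0.
M = -2·K + 5  [with K=0]  = 5
F = |M - H|  [with M=5, H=-2]  = 7
J = -F + 1  [with F=7]  = -6

-6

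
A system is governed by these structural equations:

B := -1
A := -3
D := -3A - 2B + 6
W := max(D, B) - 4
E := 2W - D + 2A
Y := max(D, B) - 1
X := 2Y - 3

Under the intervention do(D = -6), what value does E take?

-10

The intervention breaks the incoming arrows to D: D := -3A - 2B + 6 no longer applies, and D = -6.
W = max(D, B) - 4  [with D=-6, B=-1]  = -5
E = 2W - D + 2A  [with W=-5, D=-6, A=-3]  = -10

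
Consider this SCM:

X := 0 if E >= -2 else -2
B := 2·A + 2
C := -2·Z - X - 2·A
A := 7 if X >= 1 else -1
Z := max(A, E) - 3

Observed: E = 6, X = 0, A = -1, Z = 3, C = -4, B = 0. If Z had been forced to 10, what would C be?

-18

Intervening sets Z = 10 and removes its equation (Z := max(A, E) - 3).
X = 0 if E >= -2 else -2  [with E=6]  = 0
A = 7 if X >= 1 else -1  [with X=0]  = -1
C = -2·Z - X - 2·A  [with Z=10, X=0, A=-1]  = -18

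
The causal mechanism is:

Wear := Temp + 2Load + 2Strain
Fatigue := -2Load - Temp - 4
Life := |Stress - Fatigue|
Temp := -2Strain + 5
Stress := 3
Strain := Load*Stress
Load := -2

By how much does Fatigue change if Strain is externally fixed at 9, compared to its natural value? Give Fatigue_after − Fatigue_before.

The intervention breaks the incoming arrows to Strain: Strain := Load*Stress no longer applies, and Strain = 9.
Temp = -2Strain + 5  [with Strain=9]  = -13
Fatigue = -2Load - Temp - 4  [with Load=-2, Temp=-13]  = 13
Without intervention: Strain = Load*Stress  [with Load=-2, Stress=3]  = -6; Temp = -2Strain + 5  [with Strain=-6]  = 17; Fatigue = -2Load - Temp - 4  [with Load=-2, Temp=17]  = -17.
Change = 13 − (-17) = 30.

30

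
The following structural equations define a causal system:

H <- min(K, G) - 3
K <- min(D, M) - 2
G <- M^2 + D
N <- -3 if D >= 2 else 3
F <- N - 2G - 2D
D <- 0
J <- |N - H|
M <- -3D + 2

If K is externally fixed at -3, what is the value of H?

Intervening sets K = -3 and removes its equation (K <- min(D, M) - 2).
M = -3D + 2  [with D=0]  = 2
G = M^2 + D  [with M=2, D=0]  = 4
H = min(K, G) - 3  [with K=-3, G=4]  = -6

-6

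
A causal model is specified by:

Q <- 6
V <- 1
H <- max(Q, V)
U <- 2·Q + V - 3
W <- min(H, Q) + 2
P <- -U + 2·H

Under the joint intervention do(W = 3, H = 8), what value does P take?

6

The joint intervention fixes W = 3, H = 8, removing each variable's own equation.
U = 2·Q + V - 3  [with Q=6, V=1]  = 10
P = -U + 2·H  [with U=10, H=8]  = 6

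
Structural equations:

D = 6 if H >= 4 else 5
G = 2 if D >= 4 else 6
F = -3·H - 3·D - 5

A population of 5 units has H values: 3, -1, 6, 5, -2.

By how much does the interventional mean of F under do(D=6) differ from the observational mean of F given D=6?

9.9

The intervention sets D=6 in all 5 units regardless of H. Recomputing F per unit gives -32, -20, -41, -38, -17; average -29.6.
Observing D=6 restricts to units where D's equation naturally yields 6: H ∈ {6, 5}. In that subpopulation F = -41, -38, mean -39.5.
Difference = -29.6 − (-39.5) = 9.9.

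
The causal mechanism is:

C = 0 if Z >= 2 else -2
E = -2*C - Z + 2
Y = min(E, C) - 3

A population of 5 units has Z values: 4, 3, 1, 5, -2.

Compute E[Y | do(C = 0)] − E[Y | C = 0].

Under do(C=0), C's equation is replaced by C=0 for every unit. Per-unit Y: -5, -4, -3, -6, -3. Mean = -4.2.
E[Y|C=0] averages over only the 3 units with C=0 (Z = 4, 3, 5): Y = -5, -4, -6, mean -5.
Difference = -4.2 − (-5) = 0.8.

0.8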